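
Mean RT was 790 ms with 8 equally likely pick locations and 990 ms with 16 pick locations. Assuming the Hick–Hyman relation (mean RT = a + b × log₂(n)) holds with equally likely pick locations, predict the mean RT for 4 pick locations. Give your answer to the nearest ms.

590 ms

Solve the two-equation system in a and b:
  b = (990 − 790) / (log₂ 16 − log₂ 8) = 200 / (4 − 3) = 200 ms/bit
  a = 790 − 200 × 3 = 190 ms
Then RT(4) = 190 + 200 × log₂ 4 = 190 + 200 × 2 ≈ 590.000 ms.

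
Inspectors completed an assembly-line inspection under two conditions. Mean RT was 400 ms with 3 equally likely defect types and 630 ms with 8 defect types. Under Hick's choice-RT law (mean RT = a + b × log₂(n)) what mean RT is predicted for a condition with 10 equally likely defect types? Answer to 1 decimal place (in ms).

682.3 ms

Solve the two-equation system in a and b:
  b = (630 − 400) / (log₂ 8 − log₂ 3) = 230 / (3 − 1.5850) = 162.540 ms/bit
  a = 400 − 162.540 × 1.5850 = 142.380 ms
Then RT(10) = 142.380 + 162.540 × log₂ 10 = 142.380 + 162.540 × 3.3219 ≈ 682.326 ms.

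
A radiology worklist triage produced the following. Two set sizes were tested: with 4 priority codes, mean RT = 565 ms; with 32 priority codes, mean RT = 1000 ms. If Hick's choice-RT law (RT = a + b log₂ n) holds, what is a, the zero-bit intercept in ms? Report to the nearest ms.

275 ms

The slope on a log₂ axis is (1000 − 565) / (5 − 2) = 145 ms/bit.
a = RT₁ − b·log₂ n₁ = 565 − 145 × 2 = 275.000 ms.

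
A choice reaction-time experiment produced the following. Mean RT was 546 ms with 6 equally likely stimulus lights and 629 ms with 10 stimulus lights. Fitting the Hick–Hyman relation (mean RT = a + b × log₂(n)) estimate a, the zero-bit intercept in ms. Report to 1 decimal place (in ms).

254.9 ms

Slope: b = (629 − 546) / (log₂ 10 − log₂ 6) = 83/0.7370 = 112.624 ms/bit.
Intercept: a = 546 − 112.624·log₂(6) = 254.871 ms.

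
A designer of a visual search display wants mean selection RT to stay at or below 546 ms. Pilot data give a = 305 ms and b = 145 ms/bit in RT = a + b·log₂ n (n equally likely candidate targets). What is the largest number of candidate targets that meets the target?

Set 305 + 145·log₂ n ≤ 546 → log₂ n ≤ (546 − 305)/145 = 1.6621.
So n ≤ 2^1.6621 = 3.165; the largest integer n is 3.

3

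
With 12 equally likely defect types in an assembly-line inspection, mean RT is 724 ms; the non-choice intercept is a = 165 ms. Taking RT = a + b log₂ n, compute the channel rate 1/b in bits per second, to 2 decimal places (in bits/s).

6.41 bits/s

b = (724 − 165)/log₂ 12 = 559/3.5850 = 155.929 ms per bit = 0.15593 s/bit; the reciprocal is 6.413 bits/s.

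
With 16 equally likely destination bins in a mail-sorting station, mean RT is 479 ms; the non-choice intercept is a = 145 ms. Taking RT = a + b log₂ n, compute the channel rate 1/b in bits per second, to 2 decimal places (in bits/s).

b = (479 − 145)/log₂ 16 = 334/4 = 83.500 ms per bit = 0.08350 s/bit; the reciprocal is 11.976 bits/s.

11.98 bits/s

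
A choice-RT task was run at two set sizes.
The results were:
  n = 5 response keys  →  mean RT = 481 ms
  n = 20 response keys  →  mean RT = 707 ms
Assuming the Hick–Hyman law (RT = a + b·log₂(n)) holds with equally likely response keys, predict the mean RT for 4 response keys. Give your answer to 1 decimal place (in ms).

444.6 ms

Solve the two-equation system in a and b:
  b = (707 − 481) / (log₂ 20 − log₂ 5) = 226 / (4.3219 − 2.3219) = 113.000 ms/bit
  a = 481 − 113.000 × 2.3219 = 218.622 ms
Then RT(4) = 218.622 + 113.000 × log₂ 4 = 218.622 + 113.000 × 2 ≈ 444.622 ms.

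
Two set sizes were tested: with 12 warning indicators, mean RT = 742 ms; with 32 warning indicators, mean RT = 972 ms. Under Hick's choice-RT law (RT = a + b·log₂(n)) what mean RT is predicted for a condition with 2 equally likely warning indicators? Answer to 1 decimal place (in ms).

RT is linear in log₂ n, so two points fix the line:
  b = (972 − 742) / (log₂ 32 − log₂ 12) = 230 / (5 − 3.5850) = 162.540 ms/bit
  a = 742 − 162.540 × 3.5850 = 159.301 ms
Then RT(2) = 159.301 + 162.540 × log₂ 2 = 159.301 + 162.540 × 1 ≈ 321.841 ms.

321.8 ms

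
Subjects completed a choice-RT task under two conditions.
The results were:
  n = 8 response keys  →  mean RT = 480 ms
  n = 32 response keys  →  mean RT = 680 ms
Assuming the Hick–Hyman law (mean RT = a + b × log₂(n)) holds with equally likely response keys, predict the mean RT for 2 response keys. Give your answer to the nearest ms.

RT is linear in log₂ n, so two points fix the line:
  b = (680 − 480) / (log₂ 32 − log₂ 8) = 200 / (5 − 3) = 100 ms/bit
  a = 480 − 100 × 3 = 180 ms
Then RT(2) = 180 + 100 × log₂ 2 = 180 + 100 × 1 ≈ 280.000 ms.

280 ms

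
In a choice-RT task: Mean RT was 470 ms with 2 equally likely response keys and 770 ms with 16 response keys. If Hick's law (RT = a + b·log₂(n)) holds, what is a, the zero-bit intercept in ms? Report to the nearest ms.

Slope: b = (770 − 470) / (log₂ 16 − log₂ 2) = 300/3.0000 = 100 ms/bit.
Intercept: a = 470 − 100·log₂(2) = 370.000 ms.

370 ms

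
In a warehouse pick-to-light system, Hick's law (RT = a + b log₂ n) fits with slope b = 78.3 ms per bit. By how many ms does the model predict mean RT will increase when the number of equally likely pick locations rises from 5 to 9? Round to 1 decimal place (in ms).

66.4 ms

Only the slope matters, since a is common to both: ΔRT = b·log₂(n₂/n₁).
log₂(9) − log₂(5) = 3.1699 − 2.3219 = 0.8480.
ΔRT = 78.3 × 0.8480 = 66.398 ms.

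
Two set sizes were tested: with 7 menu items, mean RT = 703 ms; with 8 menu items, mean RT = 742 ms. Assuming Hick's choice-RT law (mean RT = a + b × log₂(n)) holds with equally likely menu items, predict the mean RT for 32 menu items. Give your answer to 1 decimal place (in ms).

Fit slope and intercept:
  b = (742 − 703) / (log₂ 8 − log₂ 7) = 39 / (3 − 2.8074) = 202.445 ms/bit
  a = 703 − 202.445 × 2.8074 = 134.666 ms
Then RT(32) = 134.666 + 202.445 × log₂ 32 = 134.666 + 202.445 × 5 ≈ 1146.890 ms.

1146.9 ms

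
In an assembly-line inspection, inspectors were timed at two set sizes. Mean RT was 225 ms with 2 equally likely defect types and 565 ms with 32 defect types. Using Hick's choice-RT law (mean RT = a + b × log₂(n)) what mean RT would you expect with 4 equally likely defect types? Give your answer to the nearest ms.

310 ms

Solve the two-equation system in a and b:
  b = (565 − 225) / (log₂ 32 − log₂ 2) = 340 / (5 − 1) = 85 ms/bit
  a = 225 − 85 × 1 = 140 ms
Then RT(4) = 140 + 85 × log₂ 4 = 140 + 85 × 2 ≈ 310.000 ms.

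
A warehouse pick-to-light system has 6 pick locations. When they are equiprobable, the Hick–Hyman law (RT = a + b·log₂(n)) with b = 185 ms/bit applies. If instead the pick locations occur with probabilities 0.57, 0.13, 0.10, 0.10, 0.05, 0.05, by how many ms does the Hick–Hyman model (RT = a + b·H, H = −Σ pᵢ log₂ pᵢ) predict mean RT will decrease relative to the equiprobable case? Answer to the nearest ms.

Equiprobable entropy H₀ = log₂ 6 = 2.5850 bits.
Skewed entropy H = −Σ pᵢ log₂ pᵢ = 1.9415 bits.
ΔRT = b·(H₀ − H) = 185 × 0.6435 = 119.05 ms.

119 ms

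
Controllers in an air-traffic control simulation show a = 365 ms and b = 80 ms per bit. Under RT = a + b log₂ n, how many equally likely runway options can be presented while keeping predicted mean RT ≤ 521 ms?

Set 365 + 80·log₂ n ≤ 521 → log₂ n ≤ (521 − 365)/80 = 1.9500.
So n ≤ 2^1.9500 = 3.864; the largest integer n is 3.

3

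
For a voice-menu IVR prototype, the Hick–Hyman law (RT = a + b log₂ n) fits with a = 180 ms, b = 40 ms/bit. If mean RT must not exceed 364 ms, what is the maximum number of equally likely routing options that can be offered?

24

40·log₂ n ≤ 364 − 180 = 184, giving log₂ n ≤ 4.6000 and n ≤ 24.251. The largest whole number is 24.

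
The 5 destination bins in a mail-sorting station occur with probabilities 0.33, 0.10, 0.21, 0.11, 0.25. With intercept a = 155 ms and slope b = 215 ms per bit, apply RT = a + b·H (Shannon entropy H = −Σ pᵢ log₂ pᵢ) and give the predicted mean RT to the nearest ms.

H = 0.33·log₂(1/0.33) + 0.10·log₂(1/0.10) + 0.21·log₂(1/0.21) + 0.11·log₂(1/0.11) + 0.25·log₂(1/0.25) = 2.1831 bits.
RT = 155 + 215 × 2.1831 = 624.37 ms.

624 ms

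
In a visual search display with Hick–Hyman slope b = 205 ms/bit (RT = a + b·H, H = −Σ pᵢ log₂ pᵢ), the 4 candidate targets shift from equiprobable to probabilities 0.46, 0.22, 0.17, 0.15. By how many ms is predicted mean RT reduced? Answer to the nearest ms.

33 ms

Equiprobable entropy H₀ = log₂ 4 = 2.0000 bits.
Skewed entropy H = −Σ pᵢ log₂ pᵢ = 1.8410 bits.
ΔRT = b·(H₀ − H) = 205 × 0.1590 = 32.59 ms.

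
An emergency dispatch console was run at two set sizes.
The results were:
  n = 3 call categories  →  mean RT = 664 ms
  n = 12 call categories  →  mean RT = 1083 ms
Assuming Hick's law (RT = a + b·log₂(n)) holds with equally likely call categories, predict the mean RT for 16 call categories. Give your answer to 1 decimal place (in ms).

Fit slope and intercept:
  b = (1083 − 664) / (log₂ 12 − log₂ 3) = 419 / (3.5850 − 1.5850) = 209.500 ms/bit
  a = 664 − 209.500 × 1.5850 = 331.950 ms
Then RT(16) = 331.950 + 209.500 × log₂ 16 = 331.950 + 209.500 × 4 ≈ 1169.950 ms.

1170.0 ms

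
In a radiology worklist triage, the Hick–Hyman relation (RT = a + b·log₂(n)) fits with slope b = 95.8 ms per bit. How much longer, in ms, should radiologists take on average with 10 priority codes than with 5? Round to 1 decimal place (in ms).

Only the slope matters, since a is common to both: ΔRT = b·log₂(n₂/n₁).
log₂(10) − log₂(5) = log₂(10/5) = log₂(2) = 1.
ΔRT = 95.8 × 1.0000 = 95.800 ms.

95.8 ms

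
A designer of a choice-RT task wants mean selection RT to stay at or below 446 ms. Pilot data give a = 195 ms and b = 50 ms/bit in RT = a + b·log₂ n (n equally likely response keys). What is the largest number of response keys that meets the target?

32

Information budget: (446 − 195)/50 = 5.0200 bits, so n ≤ 2^5.0200 = 32.447 → at most 32.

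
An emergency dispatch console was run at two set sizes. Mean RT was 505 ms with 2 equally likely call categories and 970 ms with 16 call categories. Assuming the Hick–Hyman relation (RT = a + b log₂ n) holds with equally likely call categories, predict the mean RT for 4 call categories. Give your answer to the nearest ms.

660 ms

With log₂ n on the abscissa the relation is linear; from the two conditions:
  b = (970 − 505) / (log₂ 16 − log₂ 2) = 465 / (4 − 1) = 155 ms/bit
  a = 505 − 155 × 1 = 350 ms
Then RT(4) = 350 + 155 × log₂ 4 = 350 + 155 × 2 ≈ 660.000 ms.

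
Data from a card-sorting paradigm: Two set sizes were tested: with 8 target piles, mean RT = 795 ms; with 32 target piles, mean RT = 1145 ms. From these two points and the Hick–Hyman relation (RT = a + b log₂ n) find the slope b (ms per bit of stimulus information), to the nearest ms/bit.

b = (RT₂ − RT₁)/(log₂ n₂ − log₂ n₁) = (1145 − 795)/(5 − 3) = 175 ms/bit.

175 ms/bit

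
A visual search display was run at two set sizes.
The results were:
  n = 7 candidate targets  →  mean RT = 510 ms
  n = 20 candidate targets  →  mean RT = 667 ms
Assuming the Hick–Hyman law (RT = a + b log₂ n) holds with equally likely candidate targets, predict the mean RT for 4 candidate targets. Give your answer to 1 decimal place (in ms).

Solve the two-equation system in a and b:
  b = (667 − 510) / (log₂ 20 − log₂ 7) = 157 / (4.3219 − 2.8074) = 103.660 ms/bit
  a = 510 − 103.660 × 2.8074 = 218.991 ms
Then RT(4) = 218.991 + 103.660 × log₂ 4 = 218.991 + 103.660 × 2 ≈ 426.310 ms.

426.3 ms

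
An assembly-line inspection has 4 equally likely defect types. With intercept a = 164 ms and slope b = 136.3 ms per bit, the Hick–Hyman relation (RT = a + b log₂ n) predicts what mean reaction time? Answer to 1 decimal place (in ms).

436.6 ms

log₂(4) = 2 bits, so RT = 164 + 136.3 × 2 ≈ 436.600 ms.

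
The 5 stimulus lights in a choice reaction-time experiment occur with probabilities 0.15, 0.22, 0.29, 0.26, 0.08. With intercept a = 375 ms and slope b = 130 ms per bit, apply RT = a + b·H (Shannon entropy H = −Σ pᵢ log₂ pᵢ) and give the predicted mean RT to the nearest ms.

662 ms

H = 0.15·log₂(1/0.15) + 0.22·log₂(1/0.22) + 0.29·log₂(1/0.29) + 0.26·log₂(1/0.26) + 0.08·log₂(1/0.08) = 2.2058 bits.
RT = 375 + 130 × 2.2058 = 661.76 ms.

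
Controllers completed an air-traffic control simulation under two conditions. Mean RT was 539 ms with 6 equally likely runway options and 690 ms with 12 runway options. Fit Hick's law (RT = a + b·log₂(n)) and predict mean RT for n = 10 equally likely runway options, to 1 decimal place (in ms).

Solve the two-equation system in a and b:
  b = (690 − 539) / (log₂ 12 − log₂ 6) = 151 / (3.5850 − 2.5850) = 151.000 ms/bit
  a = 539 − 151.000 × 2.5850 = 148.671 ms
Then RT(10) = 148.671 + 151.000 × log₂ 10 = 148.671 + 151.000 × 3.3219 ≈ 650.282 ms.

650.3 ms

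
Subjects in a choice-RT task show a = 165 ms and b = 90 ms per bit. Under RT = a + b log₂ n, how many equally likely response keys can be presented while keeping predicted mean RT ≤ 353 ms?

4

Information budget: (353 − 165)/90 = 2.0889 bits, so n ≤ 2^2.0889 = 4.254 → at most 4.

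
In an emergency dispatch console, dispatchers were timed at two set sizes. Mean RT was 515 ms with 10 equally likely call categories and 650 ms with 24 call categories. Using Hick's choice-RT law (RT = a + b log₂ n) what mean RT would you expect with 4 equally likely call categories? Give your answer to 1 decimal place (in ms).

With log₂ n on the abscissa the relation is linear; from the two conditions:
  b = (650 − 515) / (log₂ 24 − log₂ 10) = 135 / (4.5850 − 3.3219) = 106.885 ms/bit
  a = 515 − 106.885 × 3.3219 = 159.934 ms
Then RT(4) = 159.934 + 106.885 × log₂ 4 = 159.934 + 106.885 × 2 ≈ 373.705 ms.

373.7 ms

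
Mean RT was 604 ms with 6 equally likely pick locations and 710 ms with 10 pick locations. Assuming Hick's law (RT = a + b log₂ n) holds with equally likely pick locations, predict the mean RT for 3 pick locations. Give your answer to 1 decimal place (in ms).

460.2 ms

RT is linear in log₂ n, so two points fix the line:
  b = (710 − 604) / (log₂ 10 − log₂ 6) = 106 / (3.3219 − 2.5850) = 143.833 ms/bit
  a = 604 − 143.833 × 2.5850 = 232.197 ms
Then RT(3) = 232.197 + 143.833 × log₂ 3 = 232.197 + 143.833 × 1.5850 ≈ 460.167 ms.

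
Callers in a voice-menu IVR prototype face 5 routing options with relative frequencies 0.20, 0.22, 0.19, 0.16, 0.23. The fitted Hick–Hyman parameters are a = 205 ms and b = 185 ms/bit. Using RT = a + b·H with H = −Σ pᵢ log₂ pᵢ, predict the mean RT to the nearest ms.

633 ms

Entropy contributions −pᵢ log₂ pᵢ: 0.4644, 0.4806, 0.4552, 0.4230, 0.4877; sum H = 2.3109 bits.
RT = a + bH = 205 + 185·2.3109 = 632.51 ms.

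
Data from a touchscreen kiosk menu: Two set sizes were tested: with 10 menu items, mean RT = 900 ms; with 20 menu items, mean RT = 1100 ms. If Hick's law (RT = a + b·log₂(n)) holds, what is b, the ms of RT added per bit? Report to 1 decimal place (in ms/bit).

Slope: b = (1100 − 900) / (log₂ 20 − log₂ 10) = 200/1.0000 = 200.000 ms/bit.

200.0 ms/bit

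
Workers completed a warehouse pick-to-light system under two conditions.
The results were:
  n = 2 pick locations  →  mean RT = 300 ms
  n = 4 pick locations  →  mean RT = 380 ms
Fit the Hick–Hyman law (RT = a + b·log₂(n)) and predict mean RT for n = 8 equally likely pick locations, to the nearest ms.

Solve the two-equation system in a and b:
  b = (380 − 300) / (log₂ 4 − log₂ 2) = 80 / (2 − 1) = 80 ms/bit
  a = 300 − 80 × 1 = 220 ms
Then RT(8) = 220 + 80 × log₂ 8 = 220 + 80 × 3 ≈ 460.000 ms.

460 ms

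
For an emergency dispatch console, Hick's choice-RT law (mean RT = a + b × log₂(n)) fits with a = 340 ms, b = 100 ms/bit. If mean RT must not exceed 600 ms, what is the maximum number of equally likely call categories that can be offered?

6

Information budget: (600 − 340)/100 = 2.6000 bits, so n ≤ 2^2.6000 = 6.063 → at most 6.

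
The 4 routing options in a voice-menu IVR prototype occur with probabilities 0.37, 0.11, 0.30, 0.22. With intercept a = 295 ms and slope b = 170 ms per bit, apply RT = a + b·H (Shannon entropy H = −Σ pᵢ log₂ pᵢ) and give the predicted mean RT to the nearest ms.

H = 0.37·log₂(1/0.37) + 0.11·log₂(1/0.11) + 0.30·log₂(1/0.30) + 0.22·log₂(1/0.22) = 1.8827 bits.
RT = 295 + 170 × 1.8827 = 615.06 ms.

615 ms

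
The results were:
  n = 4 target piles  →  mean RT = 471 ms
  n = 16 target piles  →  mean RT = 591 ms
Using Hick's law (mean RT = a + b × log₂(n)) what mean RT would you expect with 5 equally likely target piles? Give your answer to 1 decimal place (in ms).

With log₂ n on the abscissa the relation is linear; from the two conditions:
  b = (591 − 471) / (log₂ 16 − log₂ 4) = 120 / (4 − 2) = 60.000 ms/bit
  a = 471 − 60.000 × 2 = 351.000 ms
Then RT(5) = 351.000 + 60.000 × log₂ 5 = 351.000 + 60.000 × 2.3219 ≈ 490.316 ms.

490.3 ms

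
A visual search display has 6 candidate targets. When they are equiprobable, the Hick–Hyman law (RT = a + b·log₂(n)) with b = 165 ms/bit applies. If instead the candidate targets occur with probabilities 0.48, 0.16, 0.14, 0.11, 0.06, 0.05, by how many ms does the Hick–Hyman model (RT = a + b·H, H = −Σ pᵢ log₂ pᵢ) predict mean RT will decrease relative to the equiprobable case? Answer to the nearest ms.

The RT saving is b·ΔH. Equiprobable H₀ = log₂(6) = 2.5850 bits; with the given probabilities H = 2.1383 bits.
b·(H₀ − H) = 165 × (2.5850 − 2.1383) = 73.70 ms.

74 ms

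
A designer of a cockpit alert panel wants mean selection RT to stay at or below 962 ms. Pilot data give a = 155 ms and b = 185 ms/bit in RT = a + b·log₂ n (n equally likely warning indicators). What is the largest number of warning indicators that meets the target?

20

185·log₂ n ≤ 962 − 155 = 807, giving log₂ n ≤ 4.3622 and n ≤ 20.566. The largest whole number is 20.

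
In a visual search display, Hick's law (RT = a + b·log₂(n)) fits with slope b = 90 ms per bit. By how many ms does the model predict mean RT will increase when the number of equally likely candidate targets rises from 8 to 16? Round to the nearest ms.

The intercept a cancels: ΔRT = b·(log₂ n₂ − log₂ n₁) = b·log₂(n₂/n₁).
log₂(16) − log₂(8) = log₂(16/8) = log₂(2) = 1.
ΔRT = 90 × 1.0000 = 90.000 ms.

90 ms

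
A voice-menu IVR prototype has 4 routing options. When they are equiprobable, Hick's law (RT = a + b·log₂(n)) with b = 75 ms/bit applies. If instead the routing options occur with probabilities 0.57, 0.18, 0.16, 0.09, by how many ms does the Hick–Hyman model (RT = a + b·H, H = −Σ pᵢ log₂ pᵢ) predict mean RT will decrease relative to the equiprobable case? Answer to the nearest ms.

27 ms

Equiprobable entropy H₀ = log₂ 4 = 2.0000 bits.
Skewed entropy H = −Σ pᵢ log₂ pᵢ = 1.6432 bits.
ΔRT = b·(H₀ − H) = 75 × 0.3568 = 26.76 ms.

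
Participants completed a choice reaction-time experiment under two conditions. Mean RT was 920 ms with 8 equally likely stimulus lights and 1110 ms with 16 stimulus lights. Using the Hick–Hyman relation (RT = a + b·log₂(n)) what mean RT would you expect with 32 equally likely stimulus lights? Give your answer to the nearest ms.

1300 ms

RT is linear in log₂ n, so two points fix the line:
  b = (1110 − 920) / (log₂ 16 − log₂ 8) = 190 / (4 − 3) = 190 ms/bit
  a = 920 − 190 × 3 = 350 ms
Then RT(32) = 350 + 190 × log₂ 32 = 350 + 190 × 5 ≈ 1300.000 ms.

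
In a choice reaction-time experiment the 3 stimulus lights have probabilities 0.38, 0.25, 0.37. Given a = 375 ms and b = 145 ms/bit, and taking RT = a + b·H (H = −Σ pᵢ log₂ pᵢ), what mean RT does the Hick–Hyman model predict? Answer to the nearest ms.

Entropy contributions −pᵢ log₂ pᵢ: 0.5305, 0.5000, 0.5307; sum H = 1.5612 bits.
RT = a + bH = 375 + 145·1.5612 = 601.37 ms.

601 ms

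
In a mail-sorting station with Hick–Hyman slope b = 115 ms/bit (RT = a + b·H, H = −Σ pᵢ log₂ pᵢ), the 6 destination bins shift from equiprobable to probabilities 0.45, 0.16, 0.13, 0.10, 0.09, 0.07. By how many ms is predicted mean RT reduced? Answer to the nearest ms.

40 ms

The RT saving is b·ΔH. Equiprobable H₀ = log₂(6) = 2.5850 bits; with the given probabilities H = 2.2375 bits.
b·(H₀ − H) = 115 × (2.5850 − 2.2375) = 39.96 ms.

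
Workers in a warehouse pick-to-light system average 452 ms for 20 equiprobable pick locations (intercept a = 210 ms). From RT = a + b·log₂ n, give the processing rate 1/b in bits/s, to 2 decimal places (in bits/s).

17.86 bits/s

b = (452 − 210)/log₂ 20 = 242/4.3219 = 55.994 ms per bit = 0.05599 s/bit; the reciprocal is 17.859 bits/s.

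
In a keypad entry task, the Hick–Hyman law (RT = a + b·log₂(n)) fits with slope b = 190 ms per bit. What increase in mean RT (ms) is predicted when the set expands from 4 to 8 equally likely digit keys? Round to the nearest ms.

190 ms

The intercept a cancels: ΔRT = b·(log₂ n₂ − log₂ n₁) = b·log₂(n₂/n₁).
log₂(8) − log₂(4) = log₂(8/4) = log₂(2) = 1.
ΔRT = 190 × 1.0000 = 190.000 ms.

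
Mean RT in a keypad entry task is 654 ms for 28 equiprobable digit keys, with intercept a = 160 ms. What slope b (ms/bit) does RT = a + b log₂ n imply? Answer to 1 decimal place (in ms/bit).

102.8 ms/bit

28 alternatives carry log₂ 28 = 4.8074 bits; the choice cost is 654 − 160 = 494 ms, so b = 494/4.8074 = 102.759 ms/bit.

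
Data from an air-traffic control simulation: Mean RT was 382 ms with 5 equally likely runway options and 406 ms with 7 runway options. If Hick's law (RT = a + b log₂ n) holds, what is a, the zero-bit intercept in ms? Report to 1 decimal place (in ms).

267.2 ms

b = (RT₂ − RT₁)/(log₂ n₂ − log₂ n₁) = (406 − 382)/(2.8074 − 2.3219) = 49.441 ms/bit.
a = RT₁ − b·log₂ n₁ = 382 − 49.441 × 2.3219 = 267.201 ms.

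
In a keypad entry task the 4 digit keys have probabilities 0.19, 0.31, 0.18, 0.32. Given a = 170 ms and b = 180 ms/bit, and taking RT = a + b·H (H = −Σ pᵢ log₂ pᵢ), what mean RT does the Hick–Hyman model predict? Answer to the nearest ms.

521 ms

H = 0.19·log₂(1/0.19) + 0.31·log₂(1/0.31) + 0.18·log₂(1/0.18) + 0.32·log₂(1/0.32) = 1.9504 bits.
RT = 170 + 180 × 1.9504 = 521.07 ms.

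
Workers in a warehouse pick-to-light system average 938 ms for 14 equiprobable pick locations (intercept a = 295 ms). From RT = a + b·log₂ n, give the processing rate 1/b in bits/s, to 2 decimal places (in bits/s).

Choice component = 938 − 295 = 643 ms over log₂(14) = 3.8074 bits.
b = 643 / 3.8074 = 168.884 ms/bit, so 1/b = 5.921 bits/s.

5.92 bits/s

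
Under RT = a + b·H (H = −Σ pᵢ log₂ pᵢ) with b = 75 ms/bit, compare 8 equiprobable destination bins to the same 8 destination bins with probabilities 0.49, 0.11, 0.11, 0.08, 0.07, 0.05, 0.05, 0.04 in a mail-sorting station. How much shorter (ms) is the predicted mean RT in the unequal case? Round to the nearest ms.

The RT saving is b·ΔH. Equiprobable H₀ = log₂(8) = 3.0000 bits; with the given probabilities H = 2.3829 bits.
b·(H₀ − H) = 75 × (3.0000 − 2.3829) = 46.29 ms.

46 ms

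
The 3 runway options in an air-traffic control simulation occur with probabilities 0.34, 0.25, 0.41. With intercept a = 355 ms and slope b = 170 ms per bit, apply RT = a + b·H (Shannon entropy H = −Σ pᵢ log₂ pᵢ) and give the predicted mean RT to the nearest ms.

620 ms

Entropy contributions −pᵢ log₂ pᵢ: 0.5292, 0.5000, 0.5274; sum H = 1.5566 bits.
RT = a + bH = 355 + 170·1.5566 = 619.61 ms.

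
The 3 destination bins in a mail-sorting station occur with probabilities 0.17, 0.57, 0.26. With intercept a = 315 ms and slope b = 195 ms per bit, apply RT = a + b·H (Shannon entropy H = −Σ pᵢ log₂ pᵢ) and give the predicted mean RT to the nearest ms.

588 ms

H = 0.17·log₂(1/0.17) + 0.57·log₂(1/0.57) + 0.26·log₂(1/0.26) = 1.4021 bits.
RT = 315 + 195 × 1.4021 = 588.41 ms.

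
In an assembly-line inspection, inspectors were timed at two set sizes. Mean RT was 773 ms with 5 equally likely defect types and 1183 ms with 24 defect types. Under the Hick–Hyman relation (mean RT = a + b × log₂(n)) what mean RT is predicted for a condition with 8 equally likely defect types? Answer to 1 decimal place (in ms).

895.8 ms

RT is linear in log₂ n, so two points fix the line:
  b = (1183 − 773) / (log₂ 24 − log₂ 5) = 410 / (4.5850 − 2.3219) = 181.173 ms/bit
  a = 773 − 181.173 × 2.3219 = 352.330 ms
Then RT(8) = 352.330 + 181.173 × log₂ 8 = 352.330 + 181.173 × 3 ≈ 895.848 ms.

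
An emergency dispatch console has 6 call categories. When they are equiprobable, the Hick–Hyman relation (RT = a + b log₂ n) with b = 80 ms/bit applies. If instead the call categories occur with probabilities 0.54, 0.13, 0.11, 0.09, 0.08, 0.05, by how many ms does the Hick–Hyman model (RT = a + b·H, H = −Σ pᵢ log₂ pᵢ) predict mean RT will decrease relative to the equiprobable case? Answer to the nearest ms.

Equiprobable entropy H₀ = log₂ 6 = 2.5850 bits.
Skewed entropy H = −Σ pᵢ log₂ pᵢ = 2.0332 bits.
ΔRT = b·(H₀ − H) = 80 × 0.5517 = 44.14 ms.

44 ms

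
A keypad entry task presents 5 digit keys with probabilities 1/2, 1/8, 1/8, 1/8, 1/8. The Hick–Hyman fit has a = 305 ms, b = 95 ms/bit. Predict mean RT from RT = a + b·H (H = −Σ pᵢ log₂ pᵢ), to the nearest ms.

H = −Σ pᵢ log₂ pᵢ = 0.5·1 + 0.125·3 + 0.125·3 + 0.125·3 + 0.125·3 = 2.000 bits.
RT = 305 + 95 × 2.000 = 495.00 ms.

495 ms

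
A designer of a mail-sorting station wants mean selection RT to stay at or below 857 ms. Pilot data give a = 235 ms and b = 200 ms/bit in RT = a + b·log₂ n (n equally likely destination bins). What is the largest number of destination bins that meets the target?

8

Information budget: (857 − 235)/200 = 3.1100 bits, so n ≤ 2^3.1100 = 8.634 → at most 8.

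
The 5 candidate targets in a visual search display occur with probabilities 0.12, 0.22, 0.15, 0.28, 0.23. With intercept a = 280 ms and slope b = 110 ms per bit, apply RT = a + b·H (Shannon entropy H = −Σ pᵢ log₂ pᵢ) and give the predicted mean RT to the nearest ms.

H = 0.12·log₂(1/0.12) + 0.22·log₂(1/0.22) + 0.15·log₂(1/0.15) + 0.28·log₂(1/0.28) + 0.23·log₂(1/0.23) = 2.2601 bits.
RT = 280 + 110 × 2.2601 = 528.61 ms.

529 ms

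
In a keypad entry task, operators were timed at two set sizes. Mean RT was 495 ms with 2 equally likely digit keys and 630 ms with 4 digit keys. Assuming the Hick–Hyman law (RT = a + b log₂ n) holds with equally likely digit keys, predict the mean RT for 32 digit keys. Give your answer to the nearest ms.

With log₂ n on the abscissa the relation is linear; from the two conditions:
  b = (630 − 495) / (log₂ 4 − log₂ 2) = 135 / (2 − 1) = 135 ms/bit
  a = 495 − 135 × 1 = 360 ms
Then RT(32) = 360 + 135 × log₂ 32 = 360 + 135 × 5 ≈ 1035.000 ms.

1035 ms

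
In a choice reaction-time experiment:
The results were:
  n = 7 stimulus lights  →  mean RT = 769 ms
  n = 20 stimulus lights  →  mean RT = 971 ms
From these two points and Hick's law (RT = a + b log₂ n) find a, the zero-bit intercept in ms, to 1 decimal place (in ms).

Slope: b = (971 − 769) / (log₂ 20 − log₂ 7) = 202/1.5146 = 133.371 ms/bit.
Intercept: a = 769 − 133.371·log₂(7) = 394.581 ms.

394.6 ms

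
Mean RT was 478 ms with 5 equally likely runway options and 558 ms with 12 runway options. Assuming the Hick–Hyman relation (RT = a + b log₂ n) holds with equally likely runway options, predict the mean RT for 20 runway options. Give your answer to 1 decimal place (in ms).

RT is linear in log₂ n, so two points fix the line:
  b = (558 − 478) / (log₂ 12 − log₂ 5) = 80 / (3.5850 − 2.3219) = 63.340 ms/bit
  a = 478 − 63.340 × 2.3219 = 330.930 ms
Then RT(20) = 330.930 + 63.340 × log₂ 20 = 330.930 + 63.340 × 4.3219 ≈ 604.679 ms.

604.7 ms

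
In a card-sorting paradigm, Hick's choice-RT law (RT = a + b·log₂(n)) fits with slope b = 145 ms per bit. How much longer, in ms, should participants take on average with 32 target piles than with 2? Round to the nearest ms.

Only the slope matters, since a is common to both: ΔRT = b·log₂(n₂/n₁).
log₂(32) − log₂(2) = log₂(32/2) = log₂(16) = 4.
ΔRT = 145 × 4.0000 = 580.000 ms.

580 ms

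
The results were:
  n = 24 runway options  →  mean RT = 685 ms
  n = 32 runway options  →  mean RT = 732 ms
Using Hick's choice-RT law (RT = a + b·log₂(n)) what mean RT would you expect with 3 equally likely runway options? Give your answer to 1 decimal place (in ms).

345.3 ms

Fit slope and intercept:
  b = (732 − 685) / (log₂ 32 − log₂ 24) = 47 / (5 − 4.5850) = 113.243 ms/bit
  a = 685 − 113.243 × 4.5850 = 165.786 ms
Then RT(3) = 165.786 + 113.243 × log₂ 3 = 165.786 + 113.243 × 1.5850 ≈ 345.272 ms.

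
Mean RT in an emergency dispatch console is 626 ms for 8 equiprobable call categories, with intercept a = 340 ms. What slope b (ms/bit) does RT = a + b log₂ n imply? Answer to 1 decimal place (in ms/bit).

b = (626 − 340) / log₂(8) = 286 / 3 = 95.333 ms/bit.

95.3 ms/bit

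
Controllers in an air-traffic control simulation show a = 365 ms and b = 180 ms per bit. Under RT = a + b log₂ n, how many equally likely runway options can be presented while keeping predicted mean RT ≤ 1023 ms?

180·log₂ n ≤ 1023 − 365 = 658, giving log₂ n ≤ 3.6556 and n ≤ 12.602. The largest whole number is 12.

12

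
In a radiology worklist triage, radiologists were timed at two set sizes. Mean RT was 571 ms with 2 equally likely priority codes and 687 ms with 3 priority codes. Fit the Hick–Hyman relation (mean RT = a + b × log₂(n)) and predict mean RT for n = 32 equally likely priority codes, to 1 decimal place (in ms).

1364.2 ms

Solve the two-equation system in a and b:
  b = (687 − 571) / (log₂ 3 − log₂ 2) = 116 / (1.5850 − 1) = 198.303 ms/bit
  a = 571 − 198.303 × 1 = 372.697 ms
Then RT(32) = 372.697 + 198.303 × log₂ 32 = 372.697 + 198.303 × 5 ≈ 1364.213 ms.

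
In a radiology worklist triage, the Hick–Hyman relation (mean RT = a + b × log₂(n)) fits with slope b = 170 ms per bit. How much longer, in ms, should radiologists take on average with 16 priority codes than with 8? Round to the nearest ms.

170 ms

ΔRT = (a + b log₂ n₂) − (a + b log₂ n₁) = b·(log₂ n₂ − log₂ n₁).
log₂(16) − log₂(8) = log₂(16/8) = log₂(2) = 1.
ΔRT = 170 × 1.0000 = 170.000 ms.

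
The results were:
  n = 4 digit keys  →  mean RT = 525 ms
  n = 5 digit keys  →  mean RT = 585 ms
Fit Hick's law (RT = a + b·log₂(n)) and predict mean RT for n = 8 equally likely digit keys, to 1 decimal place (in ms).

With log₂ n on the abscissa the relation is linear; from the two conditions:
  b = (585 − 525) / (log₂ 5 − log₂ 4) = 60 / (2.3219 − 2) = 186.377 ms/bit
  a = 525 − 186.377 × 2 = 152.246 ms
Then RT(8) = 152.246 + 186.377 × log₂ 8 = 152.246 + 186.377 × 3 ≈ 711.377 ms.

711.4 ms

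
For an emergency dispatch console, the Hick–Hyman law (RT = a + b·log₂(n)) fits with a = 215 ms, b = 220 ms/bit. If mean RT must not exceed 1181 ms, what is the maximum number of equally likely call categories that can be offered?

220·log₂ n ≤ 1181 − 215 = 966, giving log₂ n ≤ 4.3909 and n ≤ 20.980. The largest whole number is 20.

20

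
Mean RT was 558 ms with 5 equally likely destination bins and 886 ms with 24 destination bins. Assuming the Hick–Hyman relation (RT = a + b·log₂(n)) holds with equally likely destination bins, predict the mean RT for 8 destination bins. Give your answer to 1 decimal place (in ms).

656.3 ms

Solve the two-equation system in a and b:
  b = (886 − 558) / (log₂ 24 − log₂ 5) = 328 / (4.5850 − 2.3219) = 144.938 ms/bit
  a = 558 − 144.938 × 2.3219 = 221.464 ms
Then RT(8) = 221.464 + 144.938 × log₂ 8 = 221.464 + 144.938 × 3 ≈ 656.278 ms.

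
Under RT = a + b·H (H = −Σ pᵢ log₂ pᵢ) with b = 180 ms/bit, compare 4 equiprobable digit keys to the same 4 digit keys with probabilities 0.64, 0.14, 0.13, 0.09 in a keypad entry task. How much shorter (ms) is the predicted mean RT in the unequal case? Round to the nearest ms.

89 ms

Equiprobable entropy H₀ = log₂ 4 = 2.0000 bits.
Skewed entropy H = −Σ pᵢ log₂ pᵢ = 1.5045 bits.
ΔRT = b·(H₀ − H) = 180 × 0.4955 = 89.19 ms.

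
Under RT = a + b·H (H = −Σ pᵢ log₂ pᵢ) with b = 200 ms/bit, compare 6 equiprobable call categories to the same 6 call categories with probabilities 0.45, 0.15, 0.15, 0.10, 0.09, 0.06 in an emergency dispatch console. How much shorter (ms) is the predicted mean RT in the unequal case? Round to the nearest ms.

The RT saving is b·ΔH. Equiprobable H₀ = log₂(6) = 2.5850 bits; with the given probabilities H = 2.2279 bits.
b·(H₀ − H) = 200 × (2.5850 − 2.2279) = 71.42 ms.

71 ms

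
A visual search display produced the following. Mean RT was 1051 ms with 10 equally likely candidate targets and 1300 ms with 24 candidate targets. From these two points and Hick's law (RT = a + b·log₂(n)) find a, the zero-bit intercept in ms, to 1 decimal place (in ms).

The slope on a log₂ axis is (1300 − 1051) / (4.5850 − 3.3219) = 197.144 ms/bit.
Intercept: a = 1051 − 197.144·log₂(10) = 396.101 ms.

396.1 ms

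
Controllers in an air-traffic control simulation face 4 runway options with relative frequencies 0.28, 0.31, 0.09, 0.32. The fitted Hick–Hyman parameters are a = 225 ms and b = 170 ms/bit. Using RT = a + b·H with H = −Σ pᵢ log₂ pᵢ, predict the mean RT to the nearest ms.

Entropy contributions −pᵢ log₂ pᵢ: 0.5142, 0.5238, 0.3127, 0.5260; sum H = 1.8767 bits.
RT = a + bH = 225 + 170·1.8767 = 544.04 ms.

544 ms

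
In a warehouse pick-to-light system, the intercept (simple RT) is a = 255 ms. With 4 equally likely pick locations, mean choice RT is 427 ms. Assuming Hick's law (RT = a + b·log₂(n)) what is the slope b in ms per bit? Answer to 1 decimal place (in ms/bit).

4 alternatives carry log₂ 4 = 2 bits; the choice cost is 427 − 255 = 172 ms, so b = 172/2 = 86.000 ms/bit.

86.0 ms/bit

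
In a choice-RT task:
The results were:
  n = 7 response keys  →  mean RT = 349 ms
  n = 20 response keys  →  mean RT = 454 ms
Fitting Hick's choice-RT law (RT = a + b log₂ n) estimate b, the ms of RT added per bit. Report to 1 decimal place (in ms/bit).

Slope: b = (454 − 349) / (log₂ 20 − log₂ 7) = 105/1.5146 = 69.326 ms/bit.

69.3 ms/bit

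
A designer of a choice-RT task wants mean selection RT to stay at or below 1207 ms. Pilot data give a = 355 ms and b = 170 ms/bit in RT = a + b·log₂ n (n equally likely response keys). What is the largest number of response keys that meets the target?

Information budget: (1207 − 355)/170 = 5.0118 bits, so n ≤ 2^5.0118 = 32.262 → at most 32.

32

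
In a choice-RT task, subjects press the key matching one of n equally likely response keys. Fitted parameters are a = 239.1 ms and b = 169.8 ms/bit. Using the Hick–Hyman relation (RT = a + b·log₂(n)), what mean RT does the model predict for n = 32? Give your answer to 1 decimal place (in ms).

1088.1 ms

log₂(32) = 5 bits, so RT = 239.1 + 169.8 × 5 ≈ 1088.100 ms.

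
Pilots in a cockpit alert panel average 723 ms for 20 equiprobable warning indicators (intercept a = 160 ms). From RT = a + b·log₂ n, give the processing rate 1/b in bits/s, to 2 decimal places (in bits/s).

7.68 bits/s

Choice component = 723 − 160 = 563 ms over log₂(20) = 4.3219 bits.
b = 563 / 4.3219 = 130.266 ms/bit, so 1/b = 7.677 bits/s.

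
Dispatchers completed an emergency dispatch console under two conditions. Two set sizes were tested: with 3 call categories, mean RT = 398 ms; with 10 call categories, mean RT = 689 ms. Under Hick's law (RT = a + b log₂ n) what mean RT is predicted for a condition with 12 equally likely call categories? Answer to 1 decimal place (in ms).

733.1 ms

RT is linear in log₂ n, so two points fix the line:
  b = (689 − 398) / (log₂ 10 − log₂ 3) = 291 / (3.3219 − 1.5850) = 167.534 ms/bit
  a = 398 − 167.534 × 1.5850 = 132.466 ms
Then RT(12) = 132.466 + 167.534 × log₂ 12 = 132.466 + 167.534 × 3.5850 ≈ 733.067 ms.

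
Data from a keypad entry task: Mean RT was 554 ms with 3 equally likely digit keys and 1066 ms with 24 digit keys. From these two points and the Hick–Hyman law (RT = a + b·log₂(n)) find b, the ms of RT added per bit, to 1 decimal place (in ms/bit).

Slope: b = (1066 − 554) / (log₂ 24 − log₂ 3) = 512/3.0000 = 170.667 ms/bit.

170.7 ms/bit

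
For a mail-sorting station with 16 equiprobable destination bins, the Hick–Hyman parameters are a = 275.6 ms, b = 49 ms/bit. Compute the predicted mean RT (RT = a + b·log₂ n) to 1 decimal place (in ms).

471.6 ms

log₂(16) = 4 bits, so RT = 275.6 + 49 × 4 ≈ 471.600 ms.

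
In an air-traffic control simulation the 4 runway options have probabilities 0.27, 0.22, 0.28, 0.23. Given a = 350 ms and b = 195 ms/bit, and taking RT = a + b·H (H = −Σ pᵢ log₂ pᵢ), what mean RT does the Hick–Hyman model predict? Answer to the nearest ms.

H = 0.27·log₂(1/0.27) + 0.22·log₂(1/0.22) + 0.28·log₂(1/0.28) + 0.23·log₂(1/0.23) = 1.9925 bits.
RT = 350 + 195 × 1.9925 = 738.53 ms.

739 ms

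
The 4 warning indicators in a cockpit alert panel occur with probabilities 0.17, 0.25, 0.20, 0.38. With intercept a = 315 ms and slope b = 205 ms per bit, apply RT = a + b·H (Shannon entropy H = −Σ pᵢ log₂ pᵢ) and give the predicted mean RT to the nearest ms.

Entropy contributions −pᵢ log₂ pᵢ: 0.4346, 0.5000, 0.4644, 0.5305; sum H = 1.9294 bits.
RT = a + bH = 315 + 205·1.9294 = 710.53 ms.

711 ms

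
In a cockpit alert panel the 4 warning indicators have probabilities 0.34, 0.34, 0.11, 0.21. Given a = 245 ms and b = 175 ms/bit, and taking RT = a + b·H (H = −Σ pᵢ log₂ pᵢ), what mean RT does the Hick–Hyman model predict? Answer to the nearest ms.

Entropy contributions −pᵢ log₂ pᵢ: 0.5292, 0.5292, 0.3503, 0.4728; sum H = 1.8815 bits.
RT = a + bH = 245 + 175·1.8815 = 574.26 ms.

574 ms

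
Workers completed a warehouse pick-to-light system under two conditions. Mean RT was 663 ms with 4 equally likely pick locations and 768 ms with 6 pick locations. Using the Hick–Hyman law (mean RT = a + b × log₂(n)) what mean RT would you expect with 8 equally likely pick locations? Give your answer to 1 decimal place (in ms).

RT is linear in log₂ n, so two points fix the line:
  b = (768 − 663) / (log₂ 6 − log₂ 4) = 105 / (2.5850 − 2) = 179.499 ms/bit
  a = 663 − 179.499 × 2 = 304.003 ms
Then RT(8) = 304.003 + 179.499 × log₂ 8 = 304.003 + 179.499 × 3 ≈ 842.499 ms.

842.5 ms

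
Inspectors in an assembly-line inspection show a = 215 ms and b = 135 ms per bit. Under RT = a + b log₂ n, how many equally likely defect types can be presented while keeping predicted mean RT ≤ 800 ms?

20

Information budget: (800 − 215)/135 = 4.3333 bits, so n ≤ 2^4.3333 = 20.159 → at most 20.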